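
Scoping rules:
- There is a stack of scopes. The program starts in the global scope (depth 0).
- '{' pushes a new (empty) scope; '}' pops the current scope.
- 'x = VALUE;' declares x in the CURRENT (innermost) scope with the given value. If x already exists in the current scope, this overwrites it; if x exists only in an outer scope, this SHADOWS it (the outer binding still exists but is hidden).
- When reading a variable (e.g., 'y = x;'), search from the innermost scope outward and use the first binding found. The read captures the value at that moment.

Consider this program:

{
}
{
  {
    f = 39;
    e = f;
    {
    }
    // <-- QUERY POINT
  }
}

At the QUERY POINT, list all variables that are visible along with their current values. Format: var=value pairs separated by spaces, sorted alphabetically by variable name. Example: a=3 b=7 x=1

Step 1: enter scope (depth=1)
Step 2: exit scope (depth=0)
Step 3: enter scope (depth=1)
Step 4: enter scope (depth=2)
Step 5: declare f=39 at depth 2
Step 6: declare e=(read f)=39 at depth 2
Step 7: enter scope (depth=3)
Step 8: exit scope (depth=2)
Visible at query point: e=39 f=39

Answer: e=39 f=39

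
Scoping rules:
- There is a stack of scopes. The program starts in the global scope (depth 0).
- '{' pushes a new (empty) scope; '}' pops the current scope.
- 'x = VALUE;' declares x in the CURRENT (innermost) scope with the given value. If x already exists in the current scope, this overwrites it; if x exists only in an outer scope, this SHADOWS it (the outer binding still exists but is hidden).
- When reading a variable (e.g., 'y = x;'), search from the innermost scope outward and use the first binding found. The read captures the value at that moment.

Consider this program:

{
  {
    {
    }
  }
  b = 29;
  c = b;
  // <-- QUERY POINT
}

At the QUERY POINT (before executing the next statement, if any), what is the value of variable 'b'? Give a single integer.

Step 1: enter scope (depth=1)
Step 2: enter scope (depth=2)
Step 3: enter scope (depth=3)
Step 4: exit scope (depth=2)
Step 5: exit scope (depth=1)
Step 6: declare b=29 at depth 1
Step 7: declare c=(read b)=29 at depth 1
Visible at query point: b=29 c=29

Answer: 29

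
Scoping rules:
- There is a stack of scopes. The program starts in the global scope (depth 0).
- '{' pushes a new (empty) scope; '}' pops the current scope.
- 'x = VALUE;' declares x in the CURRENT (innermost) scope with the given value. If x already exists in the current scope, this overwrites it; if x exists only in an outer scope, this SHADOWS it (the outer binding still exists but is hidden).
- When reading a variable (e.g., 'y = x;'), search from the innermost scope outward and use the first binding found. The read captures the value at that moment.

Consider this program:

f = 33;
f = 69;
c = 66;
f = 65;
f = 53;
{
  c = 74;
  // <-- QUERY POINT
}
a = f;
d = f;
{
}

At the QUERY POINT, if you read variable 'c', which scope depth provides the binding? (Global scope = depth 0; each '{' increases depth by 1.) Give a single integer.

Step 1: declare f=33 at depth 0
Step 2: declare f=69 at depth 0
Step 3: declare c=66 at depth 0
Step 4: declare f=65 at depth 0
Step 5: declare f=53 at depth 0
Step 6: enter scope (depth=1)
Step 7: declare c=74 at depth 1
Visible at query point: c=74 f=53

Answer: 1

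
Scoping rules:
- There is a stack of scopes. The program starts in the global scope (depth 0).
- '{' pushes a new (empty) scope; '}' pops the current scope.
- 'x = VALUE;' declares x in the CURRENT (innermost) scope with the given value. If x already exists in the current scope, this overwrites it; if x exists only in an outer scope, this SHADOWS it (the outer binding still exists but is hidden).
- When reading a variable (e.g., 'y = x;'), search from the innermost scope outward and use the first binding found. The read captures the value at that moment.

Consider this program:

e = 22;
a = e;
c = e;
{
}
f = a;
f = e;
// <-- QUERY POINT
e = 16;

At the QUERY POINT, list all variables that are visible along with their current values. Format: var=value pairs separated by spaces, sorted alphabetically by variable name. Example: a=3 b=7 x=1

Answer: a=22 c=22 e=22 f=22

Derivation:
Step 1: declare e=22 at depth 0
Step 2: declare a=(read e)=22 at depth 0
Step 3: declare c=(read e)=22 at depth 0
Step 4: enter scope (depth=1)
Step 5: exit scope (depth=0)
Step 6: declare f=(read a)=22 at depth 0
Step 7: declare f=(read e)=22 at depth 0
Visible at query point: a=22 c=22 e=22 f=22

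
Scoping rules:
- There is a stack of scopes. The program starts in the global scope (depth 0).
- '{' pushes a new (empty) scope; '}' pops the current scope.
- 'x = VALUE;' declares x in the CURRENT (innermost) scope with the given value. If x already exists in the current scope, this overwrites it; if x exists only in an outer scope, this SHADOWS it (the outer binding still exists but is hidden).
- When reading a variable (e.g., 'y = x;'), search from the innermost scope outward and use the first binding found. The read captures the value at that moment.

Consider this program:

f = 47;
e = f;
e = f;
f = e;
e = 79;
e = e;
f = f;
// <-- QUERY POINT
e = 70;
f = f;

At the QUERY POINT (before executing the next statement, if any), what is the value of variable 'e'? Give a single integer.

Answer: 79

Derivation:
Step 1: declare f=47 at depth 0
Step 2: declare e=(read f)=47 at depth 0
Step 3: declare e=(read f)=47 at depth 0
Step 4: declare f=(read e)=47 at depth 0
Step 5: declare e=79 at depth 0
Step 6: declare e=(read e)=79 at depth 0
Step 7: declare f=(read f)=47 at depth 0
Visible at query point: e=79 f=47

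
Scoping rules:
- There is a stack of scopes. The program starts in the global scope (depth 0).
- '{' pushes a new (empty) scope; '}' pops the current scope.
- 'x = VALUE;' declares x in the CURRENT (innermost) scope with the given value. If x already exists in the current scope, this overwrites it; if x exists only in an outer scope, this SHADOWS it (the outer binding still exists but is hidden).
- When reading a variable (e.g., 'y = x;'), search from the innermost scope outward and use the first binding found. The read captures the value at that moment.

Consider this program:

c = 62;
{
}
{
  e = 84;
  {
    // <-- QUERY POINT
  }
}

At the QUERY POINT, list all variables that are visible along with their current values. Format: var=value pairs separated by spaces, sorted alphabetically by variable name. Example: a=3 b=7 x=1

Answer: c=62 e=84

Derivation:
Step 1: declare c=62 at depth 0
Step 2: enter scope (depth=1)
Step 3: exit scope (depth=0)
Step 4: enter scope (depth=1)
Step 5: declare e=84 at depth 1
Step 6: enter scope (depth=2)
Visible at query point: c=62 e=84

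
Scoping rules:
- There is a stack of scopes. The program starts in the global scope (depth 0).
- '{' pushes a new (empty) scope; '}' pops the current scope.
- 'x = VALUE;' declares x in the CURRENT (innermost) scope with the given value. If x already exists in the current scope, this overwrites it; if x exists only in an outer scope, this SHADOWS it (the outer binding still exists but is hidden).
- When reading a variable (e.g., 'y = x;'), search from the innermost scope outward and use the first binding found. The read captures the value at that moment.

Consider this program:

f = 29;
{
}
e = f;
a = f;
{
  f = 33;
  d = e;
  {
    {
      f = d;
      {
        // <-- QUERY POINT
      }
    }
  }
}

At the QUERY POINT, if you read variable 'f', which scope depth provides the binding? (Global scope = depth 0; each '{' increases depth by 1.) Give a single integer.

Answer: 3

Derivation:
Step 1: declare f=29 at depth 0
Step 2: enter scope (depth=1)
Step 3: exit scope (depth=0)
Step 4: declare e=(read f)=29 at depth 0
Step 5: declare a=(read f)=29 at depth 0
Step 6: enter scope (depth=1)
Step 7: declare f=33 at depth 1
Step 8: declare d=(read e)=29 at depth 1
Step 9: enter scope (depth=2)
Step 10: enter scope (depth=3)
Step 11: declare f=(read d)=29 at depth 3
Step 12: enter scope (depth=4)
Visible at query point: a=29 d=29 e=29 f=29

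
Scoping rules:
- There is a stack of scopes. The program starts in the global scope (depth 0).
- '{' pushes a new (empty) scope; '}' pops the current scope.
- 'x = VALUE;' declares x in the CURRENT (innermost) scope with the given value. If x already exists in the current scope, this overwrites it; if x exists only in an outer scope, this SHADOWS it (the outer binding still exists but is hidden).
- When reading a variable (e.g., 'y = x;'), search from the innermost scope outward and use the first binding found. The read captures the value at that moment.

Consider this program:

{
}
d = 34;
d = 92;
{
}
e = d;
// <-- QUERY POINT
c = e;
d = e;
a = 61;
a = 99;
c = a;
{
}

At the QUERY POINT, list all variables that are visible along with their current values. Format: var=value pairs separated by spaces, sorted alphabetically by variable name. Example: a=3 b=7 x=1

Answer: d=92 e=92

Derivation:
Step 1: enter scope (depth=1)
Step 2: exit scope (depth=0)
Step 3: declare d=34 at depth 0
Step 4: declare d=92 at depth 0
Step 5: enter scope (depth=1)
Step 6: exit scope (depth=0)
Step 7: declare e=(read d)=92 at depth 0
Visible at query point: d=92 e=92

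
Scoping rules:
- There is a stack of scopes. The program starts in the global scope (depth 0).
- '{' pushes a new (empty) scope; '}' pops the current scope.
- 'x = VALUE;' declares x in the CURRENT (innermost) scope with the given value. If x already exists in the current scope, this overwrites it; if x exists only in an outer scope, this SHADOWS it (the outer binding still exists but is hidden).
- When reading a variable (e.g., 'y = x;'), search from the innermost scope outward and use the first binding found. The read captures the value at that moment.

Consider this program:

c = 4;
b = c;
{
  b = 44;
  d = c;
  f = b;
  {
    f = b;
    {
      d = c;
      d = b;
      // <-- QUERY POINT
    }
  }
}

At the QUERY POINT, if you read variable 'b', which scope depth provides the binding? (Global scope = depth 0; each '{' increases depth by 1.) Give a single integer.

Step 1: declare c=4 at depth 0
Step 2: declare b=(read c)=4 at depth 0
Step 3: enter scope (depth=1)
Step 4: declare b=44 at depth 1
Step 5: declare d=(read c)=4 at depth 1
Step 6: declare f=(read b)=44 at depth 1
Step 7: enter scope (depth=2)
Step 8: declare f=(read b)=44 at depth 2
Step 9: enter scope (depth=3)
Step 10: declare d=(read c)=4 at depth 3
Step 11: declare d=(read b)=44 at depth 3
Visible at query point: b=44 c=4 d=44 f=44

Answer: 1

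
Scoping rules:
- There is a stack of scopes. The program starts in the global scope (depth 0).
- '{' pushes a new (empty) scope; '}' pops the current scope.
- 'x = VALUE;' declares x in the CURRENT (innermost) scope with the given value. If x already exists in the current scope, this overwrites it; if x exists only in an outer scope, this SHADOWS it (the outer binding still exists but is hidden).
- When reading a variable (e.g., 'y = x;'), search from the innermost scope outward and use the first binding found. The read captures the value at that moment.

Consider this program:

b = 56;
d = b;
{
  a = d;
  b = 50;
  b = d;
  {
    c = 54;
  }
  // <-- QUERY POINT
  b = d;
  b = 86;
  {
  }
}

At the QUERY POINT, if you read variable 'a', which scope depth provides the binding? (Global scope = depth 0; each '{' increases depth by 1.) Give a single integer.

Step 1: declare b=56 at depth 0
Step 2: declare d=(read b)=56 at depth 0
Step 3: enter scope (depth=1)
Step 4: declare a=(read d)=56 at depth 1
Step 5: declare b=50 at depth 1
Step 6: declare b=(read d)=56 at depth 1
Step 7: enter scope (depth=2)
Step 8: declare c=54 at depth 2
Step 9: exit scope (depth=1)
Visible at query point: a=56 b=56 d=56

Answer: 1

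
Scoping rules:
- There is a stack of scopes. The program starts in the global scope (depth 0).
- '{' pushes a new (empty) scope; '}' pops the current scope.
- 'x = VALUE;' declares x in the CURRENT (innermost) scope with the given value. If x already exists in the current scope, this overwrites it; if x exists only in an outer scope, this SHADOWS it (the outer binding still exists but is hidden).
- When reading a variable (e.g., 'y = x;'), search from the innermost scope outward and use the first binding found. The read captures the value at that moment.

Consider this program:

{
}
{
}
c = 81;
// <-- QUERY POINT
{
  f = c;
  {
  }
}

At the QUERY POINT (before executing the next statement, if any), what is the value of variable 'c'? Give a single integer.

Step 1: enter scope (depth=1)
Step 2: exit scope (depth=0)
Step 3: enter scope (depth=1)
Step 4: exit scope (depth=0)
Step 5: declare c=81 at depth 0
Visible at query point: c=81

Answer: 81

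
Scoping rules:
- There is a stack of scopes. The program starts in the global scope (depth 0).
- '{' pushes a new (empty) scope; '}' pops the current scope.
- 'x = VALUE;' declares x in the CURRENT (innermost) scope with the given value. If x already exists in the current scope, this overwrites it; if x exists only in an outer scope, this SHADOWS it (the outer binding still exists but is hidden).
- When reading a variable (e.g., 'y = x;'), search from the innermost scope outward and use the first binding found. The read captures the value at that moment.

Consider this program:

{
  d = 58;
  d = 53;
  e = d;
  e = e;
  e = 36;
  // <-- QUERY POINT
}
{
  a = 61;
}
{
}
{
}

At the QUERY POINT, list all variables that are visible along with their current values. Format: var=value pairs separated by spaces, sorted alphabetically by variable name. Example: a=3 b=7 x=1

Answer: d=53 e=36

Derivation:
Step 1: enter scope (depth=1)
Step 2: declare d=58 at depth 1
Step 3: declare d=53 at depth 1
Step 4: declare e=(read d)=53 at depth 1
Step 5: declare e=(read e)=53 at depth 1
Step 6: declare e=36 at depth 1
Visible at query point: d=53 e=36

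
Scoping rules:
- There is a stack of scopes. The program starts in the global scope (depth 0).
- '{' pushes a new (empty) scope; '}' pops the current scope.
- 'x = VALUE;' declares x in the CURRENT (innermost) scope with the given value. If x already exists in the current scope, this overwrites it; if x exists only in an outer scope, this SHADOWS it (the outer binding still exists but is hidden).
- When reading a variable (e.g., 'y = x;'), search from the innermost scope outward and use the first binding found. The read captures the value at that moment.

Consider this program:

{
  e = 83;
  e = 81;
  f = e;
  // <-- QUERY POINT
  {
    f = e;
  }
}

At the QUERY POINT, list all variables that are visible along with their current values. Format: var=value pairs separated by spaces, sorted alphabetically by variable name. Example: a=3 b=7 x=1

Step 1: enter scope (depth=1)
Step 2: declare e=83 at depth 1
Step 3: declare e=81 at depth 1
Step 4: declare f=(read e)=81 at depth 1
Visible at query point: e=81 f=81

Answer: e=81 f=81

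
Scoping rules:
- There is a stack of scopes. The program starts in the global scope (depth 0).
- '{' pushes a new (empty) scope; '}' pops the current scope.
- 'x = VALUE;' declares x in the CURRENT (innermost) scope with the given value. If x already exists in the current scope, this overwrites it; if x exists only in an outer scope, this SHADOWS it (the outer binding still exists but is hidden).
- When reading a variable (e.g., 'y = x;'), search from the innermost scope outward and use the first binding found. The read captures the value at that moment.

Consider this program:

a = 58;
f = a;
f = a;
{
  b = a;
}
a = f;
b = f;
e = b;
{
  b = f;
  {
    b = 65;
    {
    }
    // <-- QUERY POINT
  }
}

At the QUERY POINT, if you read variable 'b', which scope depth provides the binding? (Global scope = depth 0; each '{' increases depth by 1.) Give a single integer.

Step 1: declare a=58 at depth 0
Step 2: declare f=(read a)=58 at depth 0
Step 3: declare f=(read a)=58 at depth 0
Step 4: enter scope (depth=1)
Step 5: declare b=(read a)=58 at depth 1
Step 6: exit scope (depth=0)
Step 7: declare a=(read f)=58 at depth 0
Step 8: declare b=(read f)=58 at depth 0
Step 9: declare e=(read b)=58 at depth 0
Step 10: enter scope (depth=1)
Step 11: declare b=(read f)=58 at depth 1
Step 12: enter scope (depth=2)
Step 13: declare b=65 at depth 2
Step 14: enter scope (depth=3)
Step 15: exit scope (depth=2)
Visible at query point: a=58 b=65 e=58 f=58

Answer: 2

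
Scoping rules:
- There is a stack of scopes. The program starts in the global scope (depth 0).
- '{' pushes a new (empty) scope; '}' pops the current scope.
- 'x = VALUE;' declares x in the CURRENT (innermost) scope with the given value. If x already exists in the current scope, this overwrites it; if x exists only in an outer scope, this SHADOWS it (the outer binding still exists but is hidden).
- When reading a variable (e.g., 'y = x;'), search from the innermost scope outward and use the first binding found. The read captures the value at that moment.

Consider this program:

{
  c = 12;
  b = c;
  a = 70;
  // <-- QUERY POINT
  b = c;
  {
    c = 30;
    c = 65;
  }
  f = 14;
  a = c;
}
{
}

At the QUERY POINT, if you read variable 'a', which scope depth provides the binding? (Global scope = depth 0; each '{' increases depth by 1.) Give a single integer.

Answer: 1

Derivation:
Step 1: enter scope (depth=1)
Step 2: declare c=12 at depth 1
Step 3: declare b=(read c)=12 at depth 1
Step 4: declare a=70 at depth 1
Visible at query point: a=70 b=12 c=12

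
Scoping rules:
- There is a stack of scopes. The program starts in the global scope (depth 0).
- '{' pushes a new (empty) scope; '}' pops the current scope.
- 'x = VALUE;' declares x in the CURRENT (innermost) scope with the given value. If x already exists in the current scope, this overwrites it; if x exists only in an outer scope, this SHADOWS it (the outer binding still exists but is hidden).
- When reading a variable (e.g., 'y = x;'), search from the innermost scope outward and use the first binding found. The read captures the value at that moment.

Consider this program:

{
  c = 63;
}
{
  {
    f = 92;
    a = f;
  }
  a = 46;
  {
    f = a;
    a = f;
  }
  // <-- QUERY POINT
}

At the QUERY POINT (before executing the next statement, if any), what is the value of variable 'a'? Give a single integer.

Answer: 46

Derivation:
Step 1: enter scope (depth=1)
Step 2: declare c=63 at depth 1
Step 3: exit scope (depth=0)
Step 4: enter scope (depth=1)
Step 5: enter scope (depth=2)
Step 6: declare f=92 at depth 2
Step 7: declare a=(read f)=92 at depth 2
Step 8: exit scope (depth=1)
Step 9: declare a=46 at depth 1
Step 10: enter scope (depth=2)
Step 11: declare f=(read a)=46 at depth 2
Step 12: declare a=(read f)=46 at depth 2
Step 13: exit scope (depth=1)
Visible at query point: a=46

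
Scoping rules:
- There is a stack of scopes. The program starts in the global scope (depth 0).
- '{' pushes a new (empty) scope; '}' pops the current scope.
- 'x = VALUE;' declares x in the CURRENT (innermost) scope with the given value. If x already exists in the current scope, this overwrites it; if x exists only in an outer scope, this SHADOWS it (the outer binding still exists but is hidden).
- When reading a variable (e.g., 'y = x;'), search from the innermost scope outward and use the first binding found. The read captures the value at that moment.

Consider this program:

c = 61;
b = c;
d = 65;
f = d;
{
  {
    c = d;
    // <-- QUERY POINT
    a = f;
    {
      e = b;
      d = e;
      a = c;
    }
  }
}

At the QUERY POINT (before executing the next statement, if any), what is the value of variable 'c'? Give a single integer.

Step 1: declare c=61 at depth 0
Step 2: declare b=(read c)=61 at depth 0
Step 3: declare d=65 at depth 0
Step 4: declare f=(read d)=65 at depth 0
Step 5: enter scope (depth=1)
Step 6: enter scope (depth=2)
Step 7: declare c=(read d)=65 at depth 2
Visible at query point: b=61 c=65 d=65 f=65

Answer: 65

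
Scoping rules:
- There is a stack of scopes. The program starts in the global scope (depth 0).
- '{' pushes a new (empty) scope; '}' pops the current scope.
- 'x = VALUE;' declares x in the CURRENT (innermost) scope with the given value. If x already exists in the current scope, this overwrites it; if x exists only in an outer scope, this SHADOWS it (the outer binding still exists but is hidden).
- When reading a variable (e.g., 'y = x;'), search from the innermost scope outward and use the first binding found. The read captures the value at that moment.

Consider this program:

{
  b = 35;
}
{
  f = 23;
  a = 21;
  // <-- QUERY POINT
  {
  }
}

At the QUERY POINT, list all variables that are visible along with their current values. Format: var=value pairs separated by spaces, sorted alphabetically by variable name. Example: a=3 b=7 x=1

Answer: a=21 f=23

Derivation:
Step 1: enter scope (depth=1)
Step 2: declare b=35 at depth 1
Step 3: exit scope (depth=0)
Step 4: enter scope (depth=1)
Step 5: declare f=23 at depth 1
Step 6: declare a=21 at depth 1
Visible at query point: a=21 f=23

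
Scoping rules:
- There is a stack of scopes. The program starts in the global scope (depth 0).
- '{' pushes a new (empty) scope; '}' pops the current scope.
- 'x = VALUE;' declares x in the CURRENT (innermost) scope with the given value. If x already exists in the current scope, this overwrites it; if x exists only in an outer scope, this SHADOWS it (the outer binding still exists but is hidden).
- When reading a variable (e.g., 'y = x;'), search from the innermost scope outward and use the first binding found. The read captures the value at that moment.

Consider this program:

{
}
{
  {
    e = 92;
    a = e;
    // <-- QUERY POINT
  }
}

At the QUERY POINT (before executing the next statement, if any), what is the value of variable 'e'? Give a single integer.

Answer: 92

Derivation:
Step 1: enter scope (depth=1)
Step 2: exit scope (depth=0)
Step 3: enter scope (depth=1)
Step 4: enter scope (depth=2)
Step 5: declare e=92 at depth 2
Step 6: declare a=(read e)=92 at depth 2
Visible at query point: a=92 e=92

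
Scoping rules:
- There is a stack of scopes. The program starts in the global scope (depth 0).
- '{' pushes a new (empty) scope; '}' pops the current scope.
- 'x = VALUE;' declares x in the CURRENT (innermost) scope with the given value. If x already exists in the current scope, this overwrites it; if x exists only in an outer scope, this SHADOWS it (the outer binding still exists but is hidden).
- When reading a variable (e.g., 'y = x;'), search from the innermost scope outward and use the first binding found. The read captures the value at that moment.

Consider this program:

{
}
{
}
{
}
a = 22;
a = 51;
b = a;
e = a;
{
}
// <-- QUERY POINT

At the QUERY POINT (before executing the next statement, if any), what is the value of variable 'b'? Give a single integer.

Step 1: enter scope (depth=1)
Step 2: exit scope (depth=0)
Step 3: enter scope (depth=1)
Step 4: exit scope (depth=0)
Step 5: enter scope (depth=1)
Step 6: exit scope (depth=0)
Step 7: declare a=22 at depth 0
Step 8: declare a=51 at depth 0
Step 9: declare b=(read a)=51 at depth 0
Step 10: declare e=(read a)=51 at depth 0
Step 11: enter scope (depth=1)
Step 12: exit scope (depth=0)
Visible at query point: a=51 b=51 e=51

Answer: 51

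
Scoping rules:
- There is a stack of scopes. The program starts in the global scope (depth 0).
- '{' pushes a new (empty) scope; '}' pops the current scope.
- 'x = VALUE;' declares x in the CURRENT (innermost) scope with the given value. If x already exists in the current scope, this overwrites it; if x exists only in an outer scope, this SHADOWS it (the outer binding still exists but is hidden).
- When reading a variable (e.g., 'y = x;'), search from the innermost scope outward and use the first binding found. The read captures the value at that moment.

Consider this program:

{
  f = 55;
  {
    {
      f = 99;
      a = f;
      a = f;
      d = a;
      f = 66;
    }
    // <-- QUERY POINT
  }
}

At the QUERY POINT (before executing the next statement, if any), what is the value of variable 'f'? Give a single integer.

Step 1: enter scope (depth=1)
Step 2: declare f=55 at depth 1
Step 3: enter scope (depth=2)
Step 4: enter scope (depth=3)
Step 5: declare f=99 at depth 3
Step 6: declare a=(read f)=99 at depth 3
Step 7: declare a=(read f)=99 at depth 3
Step 8: declare d=(read a)=99 at depth 3
Step 9: declare f=66 at depth 3
Step 10: exit scope (depth=2)
Visible at query point: f=55

Answer: 55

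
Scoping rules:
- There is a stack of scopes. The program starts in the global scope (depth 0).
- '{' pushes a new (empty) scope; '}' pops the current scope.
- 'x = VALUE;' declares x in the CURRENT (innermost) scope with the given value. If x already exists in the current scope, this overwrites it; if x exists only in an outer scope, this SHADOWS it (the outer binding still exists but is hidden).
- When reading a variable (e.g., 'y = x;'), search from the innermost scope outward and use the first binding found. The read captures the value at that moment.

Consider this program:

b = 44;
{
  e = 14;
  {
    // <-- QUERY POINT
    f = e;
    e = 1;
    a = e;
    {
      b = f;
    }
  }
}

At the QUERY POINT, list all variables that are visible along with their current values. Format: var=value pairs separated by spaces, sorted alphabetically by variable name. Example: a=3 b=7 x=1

Answer: b=44 e=14

Derivation:
Step 1: declare b=44 at depth 0
Step 2: enter scope (depth=1)
Step 3: declare e=14 at depth 1
Step 4: enter scope (depth=2)
Visible at query point: b=44 e=14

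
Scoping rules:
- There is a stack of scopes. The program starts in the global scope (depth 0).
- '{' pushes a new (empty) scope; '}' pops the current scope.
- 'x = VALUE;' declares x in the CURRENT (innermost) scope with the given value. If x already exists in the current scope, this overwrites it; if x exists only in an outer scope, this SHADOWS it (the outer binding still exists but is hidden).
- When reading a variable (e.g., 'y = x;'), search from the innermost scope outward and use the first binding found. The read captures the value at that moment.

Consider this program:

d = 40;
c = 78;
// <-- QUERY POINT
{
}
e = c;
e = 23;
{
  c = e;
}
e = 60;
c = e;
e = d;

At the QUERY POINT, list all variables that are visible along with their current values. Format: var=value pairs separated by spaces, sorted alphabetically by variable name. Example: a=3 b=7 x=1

Answer: c=78 d=40

Derivation:
Step 1: declare d=40 at depth 0
Step 2: declare c=78 at depth 0
Visible at query point: c=78 d=40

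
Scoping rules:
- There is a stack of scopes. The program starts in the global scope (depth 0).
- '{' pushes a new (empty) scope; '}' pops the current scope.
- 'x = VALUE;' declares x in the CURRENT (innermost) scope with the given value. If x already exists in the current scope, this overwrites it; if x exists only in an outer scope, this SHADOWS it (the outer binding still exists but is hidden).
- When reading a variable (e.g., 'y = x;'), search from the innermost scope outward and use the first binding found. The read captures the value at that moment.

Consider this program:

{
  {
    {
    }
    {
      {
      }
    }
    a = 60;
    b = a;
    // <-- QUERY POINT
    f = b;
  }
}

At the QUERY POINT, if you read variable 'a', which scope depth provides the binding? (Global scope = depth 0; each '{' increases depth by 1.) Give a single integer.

Step 1: enter scope (depth=1)
Step 2: enter scope (depth=2)
Step 3: enter scope (depth=3)
Step 4: exit scope (depth=2)
Step 5: enter scope (depth=3)
Step 6: enter scope (depth=4)
Step 7: exit scope (depth=3)
Step 8: exit scope (depth=2)
Step 9: declare a=60 at depth 2
Step 10: declare b=(read a)=60 at depth 2
Visible at query point: a=60 b=60

Answer: 2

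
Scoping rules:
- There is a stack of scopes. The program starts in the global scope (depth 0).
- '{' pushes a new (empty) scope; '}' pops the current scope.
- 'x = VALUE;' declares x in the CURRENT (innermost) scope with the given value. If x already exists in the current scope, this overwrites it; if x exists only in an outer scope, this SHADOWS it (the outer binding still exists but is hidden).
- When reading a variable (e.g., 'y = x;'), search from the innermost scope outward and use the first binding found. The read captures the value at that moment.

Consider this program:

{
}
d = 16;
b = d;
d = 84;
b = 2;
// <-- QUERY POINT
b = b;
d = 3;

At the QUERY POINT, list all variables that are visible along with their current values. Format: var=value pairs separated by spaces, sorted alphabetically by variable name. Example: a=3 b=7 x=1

Answer: b=2 d=84

Derivation:
Step 1: enter scope (depth=1)
Step 2: exit scope (depth=0)
Step 3: declare d=16 at depth 0
Step 4: declare b=(read d)=16 at depth 0
Step 5: declare d=84 at depth 0
Step 6: declare b=2 at depth 0
Visible at query point: b=2 d=84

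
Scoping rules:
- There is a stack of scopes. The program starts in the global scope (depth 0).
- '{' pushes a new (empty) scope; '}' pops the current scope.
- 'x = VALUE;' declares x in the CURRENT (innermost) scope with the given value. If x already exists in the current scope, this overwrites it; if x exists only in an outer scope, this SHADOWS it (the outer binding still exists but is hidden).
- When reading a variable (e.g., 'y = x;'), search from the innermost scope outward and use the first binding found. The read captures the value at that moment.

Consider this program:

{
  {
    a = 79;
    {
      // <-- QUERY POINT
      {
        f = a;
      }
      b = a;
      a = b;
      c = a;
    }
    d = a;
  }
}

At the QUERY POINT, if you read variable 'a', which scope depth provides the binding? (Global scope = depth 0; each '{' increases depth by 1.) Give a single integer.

Step 1: enter scope (depth=1)
Step 2: enter scope (depth=2)
Step 3: declare a=79 at depth 2
Step 4: enter scope (depth=3)
Visible at query point: a=79

Answer: 2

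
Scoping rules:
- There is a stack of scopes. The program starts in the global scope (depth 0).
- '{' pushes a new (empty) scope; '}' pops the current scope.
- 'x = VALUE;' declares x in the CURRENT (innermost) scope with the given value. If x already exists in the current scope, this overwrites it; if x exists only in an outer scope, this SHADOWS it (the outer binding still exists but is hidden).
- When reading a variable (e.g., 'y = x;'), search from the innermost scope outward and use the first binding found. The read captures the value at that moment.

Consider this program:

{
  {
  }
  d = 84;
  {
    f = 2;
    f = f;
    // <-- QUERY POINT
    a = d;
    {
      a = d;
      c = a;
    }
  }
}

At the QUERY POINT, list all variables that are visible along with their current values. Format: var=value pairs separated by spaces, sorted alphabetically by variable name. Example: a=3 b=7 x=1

Step 1: enter scope (depth=1)
Step 2: enter scope (depth=2)
Step 3: exit scope (depth=1)
Step 4: declare d=84 at depth 1
Step 5: enter scope (depth=2)
Step 6: declare f=2 at depth 2
Step 7: declare f=(read f)=2 at depth 2
Visible at query point: d=84 f=2

Answer: d=84 f=2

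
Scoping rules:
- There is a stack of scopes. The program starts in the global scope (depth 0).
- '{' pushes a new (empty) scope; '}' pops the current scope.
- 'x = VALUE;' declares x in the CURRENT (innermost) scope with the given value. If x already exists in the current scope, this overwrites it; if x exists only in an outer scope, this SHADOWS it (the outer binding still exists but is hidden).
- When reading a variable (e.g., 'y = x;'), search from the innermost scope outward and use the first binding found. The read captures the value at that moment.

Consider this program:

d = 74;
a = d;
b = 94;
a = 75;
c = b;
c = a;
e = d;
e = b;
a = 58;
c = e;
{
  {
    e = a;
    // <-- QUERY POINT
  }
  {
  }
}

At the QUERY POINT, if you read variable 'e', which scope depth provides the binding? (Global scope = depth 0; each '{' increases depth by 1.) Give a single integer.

Answer: 2

Derivation:
Step 1: declare d=74 at depth 0
Step 2: declare a=(read d)=74 at depth 0
Step 3: declare b=94 at depth 0
Step 4: declare a=75 at depth 0
Step 5: declare c=(read b)=94 at depth 0
Step 6: declare c=(read a)=75 at depth 0
Step 7: declare e=(read d)=74 at depth 0
Step 8: declare e=(read b)=94 at depth 0
Step 9: declare a=58 at depth 0
Step 10: declare c=(read e)=94 at depth 0
Step 11: enter scope (depth=1)
Step 12: enter scope (depth=2)
Step 13: declare e=(read a)=58 at depth 2
Visible at query point: a=58 b=94 c=94 d=74 e=58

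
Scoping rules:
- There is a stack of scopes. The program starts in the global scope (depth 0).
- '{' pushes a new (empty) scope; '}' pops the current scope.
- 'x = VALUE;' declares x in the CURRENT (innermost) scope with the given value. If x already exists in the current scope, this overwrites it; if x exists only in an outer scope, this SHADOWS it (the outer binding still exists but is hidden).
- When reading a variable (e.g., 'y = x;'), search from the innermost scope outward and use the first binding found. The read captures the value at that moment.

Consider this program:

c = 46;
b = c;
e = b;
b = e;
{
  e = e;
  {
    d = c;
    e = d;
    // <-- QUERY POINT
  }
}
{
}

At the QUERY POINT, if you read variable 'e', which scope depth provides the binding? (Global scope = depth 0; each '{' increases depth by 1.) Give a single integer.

Answer: 2

Derivation:
Step 1: declare c=46 at depth 0
Step 2: declare b=(read c)=46 at depth 0
Step 3: declare e=(read b)=46 at depth 0
Step 4: declare b=(read e)=46 at depth 0
Step 5: enter scope (depth=1)
Step 6: declare e=(read e)=46 at depth 1
Step 7: enter scope (depth=2)
Step 8: declare d=(read c)=46 at depth 2
Step 9: declare e=(read d)=46 at depth 2
Visible at query point: b=46 c=46 d=46 e=46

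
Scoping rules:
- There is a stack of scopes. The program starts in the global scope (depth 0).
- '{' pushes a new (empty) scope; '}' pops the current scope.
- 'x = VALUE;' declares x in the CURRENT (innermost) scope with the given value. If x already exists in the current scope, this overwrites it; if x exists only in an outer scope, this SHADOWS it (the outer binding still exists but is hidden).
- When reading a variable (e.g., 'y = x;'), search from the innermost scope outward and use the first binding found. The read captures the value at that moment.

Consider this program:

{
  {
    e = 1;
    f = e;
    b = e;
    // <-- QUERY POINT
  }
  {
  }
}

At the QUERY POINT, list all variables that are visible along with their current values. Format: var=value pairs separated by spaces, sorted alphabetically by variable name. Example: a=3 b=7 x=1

Answer: b=1 e=1 f=1

Derivation:
Step 1: enter scope (depth=1)
Step 2: enter scope (depth=2)
Step 3: declare e=1 at depth 2
Step 4: declare f=(read e)=1 at depth 2
Step 5: declare b=(read e)=1 at depth 2
Visible at query point: b=1 e=1 f=1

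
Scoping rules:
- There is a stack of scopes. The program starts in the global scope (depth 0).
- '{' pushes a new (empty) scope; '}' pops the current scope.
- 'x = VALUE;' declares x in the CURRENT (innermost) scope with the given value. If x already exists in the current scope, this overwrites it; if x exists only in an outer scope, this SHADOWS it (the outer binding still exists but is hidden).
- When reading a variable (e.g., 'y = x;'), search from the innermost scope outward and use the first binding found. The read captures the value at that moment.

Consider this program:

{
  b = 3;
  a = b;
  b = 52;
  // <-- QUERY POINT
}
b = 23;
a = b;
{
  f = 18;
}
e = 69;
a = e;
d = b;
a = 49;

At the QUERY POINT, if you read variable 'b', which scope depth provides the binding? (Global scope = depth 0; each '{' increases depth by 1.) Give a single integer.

Answer: 1

Derivation:
Step 1: enter scope (depth=1)
Step 2: declare b=3 at depth 1
Step 3: declare a=(read b)=3 at depth 1
Step 4: declare b=52 at depth 1
Visible at query point: a=3 b=52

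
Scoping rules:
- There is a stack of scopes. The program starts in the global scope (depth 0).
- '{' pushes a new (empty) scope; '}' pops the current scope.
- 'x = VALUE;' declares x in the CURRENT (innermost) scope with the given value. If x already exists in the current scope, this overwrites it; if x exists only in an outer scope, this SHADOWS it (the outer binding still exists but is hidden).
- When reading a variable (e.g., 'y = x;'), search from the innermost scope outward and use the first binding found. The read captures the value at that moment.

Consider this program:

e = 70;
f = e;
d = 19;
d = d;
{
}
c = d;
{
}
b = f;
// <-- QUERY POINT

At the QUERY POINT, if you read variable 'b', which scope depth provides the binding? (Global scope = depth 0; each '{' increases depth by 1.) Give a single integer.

Step 1: declare e=70 at depth 0
Step 2: declare f=(read e)=70 at depth 0
Step 3: declare d=19 at depth 0
Step 4: declare d=(read d)=19 at depth 0
Step 5: enter scope (depth=1)
Step 6: exit scope (depth=0)
Step 7: declare c=(read d)=19 at depth 0
Step 8: enter scope (depth=1)
Step 9: exit scope (depth=0)
Step 10: declare b=(read f)=70 at depth 0
Visible at query point: b=70 c=19 d=19 e=70 f=70

Answer: 0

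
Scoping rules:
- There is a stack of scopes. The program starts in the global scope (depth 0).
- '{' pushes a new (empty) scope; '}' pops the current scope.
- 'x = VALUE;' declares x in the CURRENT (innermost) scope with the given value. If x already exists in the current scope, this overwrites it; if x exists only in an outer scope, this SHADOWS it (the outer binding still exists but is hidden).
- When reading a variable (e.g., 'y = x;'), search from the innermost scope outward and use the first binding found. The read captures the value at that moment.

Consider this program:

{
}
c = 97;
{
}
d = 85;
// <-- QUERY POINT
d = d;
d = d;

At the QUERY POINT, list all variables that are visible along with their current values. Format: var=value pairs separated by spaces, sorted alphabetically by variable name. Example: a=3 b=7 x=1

Answer: c=97 d=85

Derivation:
Step 1: enter scope (depth=1)
Step 2: exit scope (depth=0)
Step 3: declare c=97 at depth 0
Step 4: enter scope (depth=1)
Step 5: exit scope (depth=0)
Step 6: declare d=85 at depth 0
Visible at query point: c=97 d=85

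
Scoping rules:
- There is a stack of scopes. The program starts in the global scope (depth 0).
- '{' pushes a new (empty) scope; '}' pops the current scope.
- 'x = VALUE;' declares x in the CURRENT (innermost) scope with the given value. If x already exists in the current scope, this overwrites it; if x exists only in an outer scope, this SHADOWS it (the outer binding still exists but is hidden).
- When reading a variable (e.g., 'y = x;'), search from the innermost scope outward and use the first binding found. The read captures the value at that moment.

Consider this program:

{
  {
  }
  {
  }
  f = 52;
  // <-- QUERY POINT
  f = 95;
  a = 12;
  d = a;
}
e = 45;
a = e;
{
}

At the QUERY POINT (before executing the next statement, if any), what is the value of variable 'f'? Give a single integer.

Step 1: enter scope (depth=1)
Step 2: enter scope (depth=2)
Step 3: exit scope (depth=1)
Step 4: enter scope (depth=2)
Step 5: exit scope (depth=1)
Step 6: declare f=52 at depth 1
Visible at query point: f=52

Answer: 52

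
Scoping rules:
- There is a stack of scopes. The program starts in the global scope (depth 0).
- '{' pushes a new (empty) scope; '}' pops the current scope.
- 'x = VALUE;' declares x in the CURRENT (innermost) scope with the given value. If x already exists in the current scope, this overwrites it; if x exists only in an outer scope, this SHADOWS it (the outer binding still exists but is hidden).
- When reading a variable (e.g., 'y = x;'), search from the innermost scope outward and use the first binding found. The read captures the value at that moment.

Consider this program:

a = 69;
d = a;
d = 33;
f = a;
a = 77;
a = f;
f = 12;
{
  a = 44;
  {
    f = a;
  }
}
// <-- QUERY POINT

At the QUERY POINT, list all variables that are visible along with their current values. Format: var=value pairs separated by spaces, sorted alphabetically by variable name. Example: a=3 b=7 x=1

Step 1: declare a=69 at depth 0
Step 2: declare d=(read a)=69 at depth 0
Step 3: declare d=33 at depth 0
Step 4: declare f=(read a)=69 at depth 0
Step 5: declare a=77 at depth 0
Step 6: declare a=(read f)=69 at depth 0
Step 7: declare f=12 at depth 0
Step 8: enter scope (depth=1)
Step 9: declare a=44 at depth 1
Step 10: enter scope (depth=2)
Step 11: declare f=(read a)=44 at depth 2
Step 12: exit scope (depth=1)
Step 13: exit scope (depth=0)
Visible at query point: a=69 d=33 f=12

Answer: a=69 d=33 f=12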